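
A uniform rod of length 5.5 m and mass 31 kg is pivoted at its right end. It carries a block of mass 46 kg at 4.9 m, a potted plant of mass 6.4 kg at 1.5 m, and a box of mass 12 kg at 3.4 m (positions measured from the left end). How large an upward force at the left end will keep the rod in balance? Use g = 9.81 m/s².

Sum moments about the right end (the unknown pivot reaction has zero arm there).
Beam weight: 31 × 9.81 = 304.1 N down at 2.75 m → arm 2.75 m, τ = 304.1 × 2.75 = 836.3 N·m counterclockwise.
Block: 46 × 9.81 = 451.3 N down at 4.9 m → arm 0.6 m, τ = 451.3 × 0.6 = 270.8 N·m counterclockwise.
Potted plant: 6.4 × 9.81 = 62.78 N down at 1.5 m → arm 4 m, τ = 62.78 × 4 = 251.1 N·m counterclockwise.
Box: 12 × 9.81 = 117.7 N down at 3.4 m → arm 2.1 m, τ = 117.7 × 2.1 = 247.2 N·m counterclockwise.
Net moment of the loads = 1605 N·m counterclockwise.
The upward force F acts at the left end, arm 5.5 m, giving F × 5.5 clockwise.
For rotational equilibrium, F × 5.5 = 1605, so F = 1605 / 5.5 = 292 N.

F ≈ 292 N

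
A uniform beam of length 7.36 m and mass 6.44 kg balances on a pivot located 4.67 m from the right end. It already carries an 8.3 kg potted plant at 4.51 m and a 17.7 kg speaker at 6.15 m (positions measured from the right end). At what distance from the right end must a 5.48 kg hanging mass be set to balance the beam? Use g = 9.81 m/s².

Sum moments about the pivot (at 4.67 m from the right end) (the support reaction has zero arm there).
Beam weight: 6.44 × 9.81 = 63.18 N down at 3.68 m → arm 0.99 m, τ = 63.18 × 0.99 = 62.55 N·m clockwise.
Potted plant: 8.3 × 9.81 = 81.42 N down at 4.51 m → arm 0.16 m, τ = 81.42 × 0.16 = 13.03 N·m clockwise.
Speaker: 17.7 × 9.81 = 173.6 N down at 6.15 m → arm 1.48 m, τ = 173.6 × 1.48 = 256.9 N·m counterclockwise.
Net moment of existing loads = 181.3 N·m counterclockwise.
The hanging mass weighs 5.48 × 9.81 = 53.76 N and must supply an equal clockwise moment, so its lever arm about the pivot is 181.3 / 53.76 = 3.37 m.
That puts it at 4.67 − 3.37 = 1.3 m from the right end.

x ≈ 1.3 m from the right end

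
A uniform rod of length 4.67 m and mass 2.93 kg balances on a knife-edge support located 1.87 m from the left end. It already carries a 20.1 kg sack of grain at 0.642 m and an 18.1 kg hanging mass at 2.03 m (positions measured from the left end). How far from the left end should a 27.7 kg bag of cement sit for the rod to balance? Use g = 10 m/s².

x ≈ 2.61 m from the left end

About the knife-edge support (at 1.87 m from the left end):
Beam weight: 2.93 × 10 = 29.3 N down at 2.335 m → arm 0.465 m, τ = 29.3 × 0.465 = 13.62 N·m clockwise.
Sack of grain: 20.1 × 10 = 201 N down at 0.642 m → arm 1.228 m, τ = 201 × 1.228 = 246.8 N·m counterclockwise.
Hanging mass: 18.1 × 10 = 181 N down at 2.03 m → arm 0.16 m, τ = 181 × 0.16 = 28.96 N·m clockwise.
Net moment of existing loads = 204.2 N·m counterclockwise.
The bag of cement weighs 27.7 × 10 = 277 N and must supply an equal clockwise moment, so its lever arm about the knife-edge support is 204.2 / 277 = 0.737 m.
That puts it at 1.87 + 0.737 = 2.61 m from the left end.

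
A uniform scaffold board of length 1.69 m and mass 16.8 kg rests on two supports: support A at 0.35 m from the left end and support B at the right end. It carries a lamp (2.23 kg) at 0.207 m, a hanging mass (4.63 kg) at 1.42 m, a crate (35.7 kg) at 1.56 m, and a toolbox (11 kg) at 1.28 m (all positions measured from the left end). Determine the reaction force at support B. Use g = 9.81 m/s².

Take moments about support A.
Beam weight: 16.8 × 9.81 = 164.8 N down at 0.845 m → arm 0.495 m, τ = 164.8 × 0.495 = 81.58 N·m clockwise.
Lamp: 2.23 × 9.81 = 21.88 N down at 0.207 m → arm 0.143 m, τ = 21.88 × 0.143 = 3.129 N·m counterclockwise.
Hanging mass: 4.63 × 9.81 = 45.42 N down at 1.42 m → arm 1.07 m, τ = 45.42 × 1.07 = 48.6 N·m clockwise.
Crate: 35.7 × 9.81 = 350.2 N down at 1.56 m → arm 1.21 m, τ = 350.2 × 1.21 = 423.7 N·m clockwise.
Toolbox: 11 × 9.81 = 107.9 N down at 1.28 m → arm 0.93 m, τ = 107.9 × 0.93 = 100.3 N·m clockwise.
Net load moment about support A = 651.1 N·m clockwise.
Reaction R at support B is upward at 1.69 m, arm 1.34 m → moment R × 1.34 counterclockwise.
For rotational equilibrium, R × 1.34 = 651.1, so R = 486 N.

R_B ≈ 486 N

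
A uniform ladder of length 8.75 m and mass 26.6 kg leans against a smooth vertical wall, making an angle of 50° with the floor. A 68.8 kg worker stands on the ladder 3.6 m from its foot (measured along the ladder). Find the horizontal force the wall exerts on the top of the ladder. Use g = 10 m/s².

N_wall ≈ 349 N

Take moments about the foot of the ladder.
Ladder weight 26.6×10 = 266 N acts at 4.375 m along the ladder; its horizontal arm is 4.375·cos50° = 2.812 m → τ = 748 N·m clockwise.
Worker: 68.8×10 = 688 N at 3.6 m → arm 2.314 m → τ = 1592 N·m clockwise.
Wall normal N acts horizontally at the top; its moment arm is the height L sinθ = 8.75·sin50° = 6.703 m, counterclockwise.
For rotational equilibrium, N × 6.703 = 2340, so N = 349 N.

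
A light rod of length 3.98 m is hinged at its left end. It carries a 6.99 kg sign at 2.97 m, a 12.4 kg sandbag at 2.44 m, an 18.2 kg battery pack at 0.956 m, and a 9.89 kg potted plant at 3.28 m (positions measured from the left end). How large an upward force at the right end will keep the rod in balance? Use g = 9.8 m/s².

About the left end:
Sign: 6.99 × 9.8 = 68.5 N down at 2.97 m → arm 2.97 m, τ = 68.5 × 2.97 = 203.4 N·m clockwise.
Sandbag: 12.4 × 9.8 = 121.5 N down at 2.44 m → arm 2.44 m, τ = 121.5 × 2.44 = 296.5 N·m clockwise.
Battery pack: 18.2 × 9.8 = 178.4 N down at 0.956 m → arm 0.956 m, τ = 178.4 × 0.956 = 170.6 N·m clockwise.
Potted plant: 9.89 × 9.8 = 96.92 N down at 3.28 m → arm 3.28 m, τ = 96.92 × 3.28 = 317.9 N·m clockwise.
Net moment of the loads = 988.4 N·m clockwise.
The upward force F acts at the right end, arm 3.98 m, giving F × 3.98 counterclockwise.
Balancing moments: F × 3.98 = 988.4, giving F = 988.4 / 3.98 = 248 N.

F ≈ 248 N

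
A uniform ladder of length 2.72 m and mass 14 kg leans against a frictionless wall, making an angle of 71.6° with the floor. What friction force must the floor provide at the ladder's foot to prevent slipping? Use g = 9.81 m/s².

Taking torques about the foot of the ladder:
Ladder weight 14×9.81 = 137.3 N acts at 1.36 m along the ladder; its horizontal arm is 1.36·cos71.6° = 0.4293 m → τ = 58.94 N·m clockwise.
Wall normal N acts horizontally at the top; its moment arm is the height L sinθ = 2.72·sin71.6° = 2.581 m, counterclockwise.
Στ = 0 ⇒ N × 2.581 = 58.94 ⇒ N = 22.8 N.
ΣFx = 0: friction at the foot balances the wall's push, so f = N_wall = 22.8 N.

f ≈ 22.8 N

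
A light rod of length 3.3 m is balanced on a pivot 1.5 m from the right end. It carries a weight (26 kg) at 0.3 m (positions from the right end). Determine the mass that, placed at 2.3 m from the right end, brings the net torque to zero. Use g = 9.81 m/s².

m ≈ 39 kg

Choose the pivot (at 1.5 m from the right end) as the axis so the support reaction has zero arm there.
Weight: 26 × 9.81 = 255.1 N down at 0.3 m → arm 1.2 m, τ = 255.1 × 1.2 = 306.1 N·m clockwise.
Net moment of known loads = 306.1 N·m clockwise.
An unknown mass m at 2.3 m has arm 0.8 m; its moment is m·g·0.8 counterclockwise.
Balancing moments: m × 9.81 × 0.8 = 306.1, giving m = 306.1 / (9.81 × 0.8) = 39 kg.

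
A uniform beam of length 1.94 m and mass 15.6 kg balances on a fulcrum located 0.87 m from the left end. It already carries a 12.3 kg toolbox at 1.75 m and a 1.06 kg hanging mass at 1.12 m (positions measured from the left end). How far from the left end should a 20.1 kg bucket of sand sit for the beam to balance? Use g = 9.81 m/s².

Sum moments about the fulcrum (at 0.87 m from the left end) (the support reaction has zero arm there).
Beam weight: 15.6 × 9.81 = 153 N down at 0.97 m → arm 0.1 m, τ = 153 × 0.1 = 15.3 N·m clockwise.
Toolbox: 12.3 × 9.81 = 120.7 N down at 1.75 m → arm 0.88 m, τ = 120.7 × 0.88 = 106.2 N·m clockwise.
Hanging mass: 1.06 × 9.81 = 10.4 N down at 1.12 m → arm 0.25 m, τ = 10.4 × 0.25 = 2.6 N·m clockwise.
Net moment of existing loads = 124.1 N·m clockwise.
The bucket of sand weighs 20.1 × 9.81 = 197.2 N and must supply an equal counterclockwise moment, so its lever arm about the fulcrum is 124.1 / 197.2 = 0.629 m.
That puts it at 0.87 − 0.629 = 0.241 m from the left end.

x ≈ 0.241 m from the left end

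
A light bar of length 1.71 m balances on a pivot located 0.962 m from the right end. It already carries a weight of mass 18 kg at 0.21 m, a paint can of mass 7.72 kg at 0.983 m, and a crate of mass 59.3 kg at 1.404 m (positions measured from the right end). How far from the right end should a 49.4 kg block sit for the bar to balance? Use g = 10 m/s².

Taking torques about the pivot (at 0.962 m from the right end):
Weight: 18 × 10 = 180 N down at 0.21 m → arm 0.752 m, τ = 180 × 0.752 = 135.4 N·m clockwise.
Paint can: 7.72 × 10 = 77.2 N down at 0.983 m → arm 0.021 m, τ = 77.2 × 0.021 = 1.621 N·m counterclockwise.
Crate: 59.3 × 10 = 593 N down at 1.404 m → arm 0.442 m, τ = 593 × 0.442 = 262.1 N·m counterclockwise.
Net moment of existing loads = 128.3 N·m counterclockwise.
The block weighs 49.4 × 10 = 494 N and must supply an equal clockwise moment, so its lever arm about the pivot is 128.3 / 494 = 0.26 m.
That puts it at 0.962 − 0.26 = 0.702 m from the right end.

x ≈ 0.702 m from the right end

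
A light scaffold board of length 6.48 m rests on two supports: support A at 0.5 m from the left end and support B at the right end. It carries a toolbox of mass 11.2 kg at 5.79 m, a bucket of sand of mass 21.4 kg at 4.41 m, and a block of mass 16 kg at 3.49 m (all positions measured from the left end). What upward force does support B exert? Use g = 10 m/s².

About support A:
Toolbox: 11.2 × 10 = 112 N down at 5.79 m → arm 5.29 m, τ = 112 × 5.29 = 592.5 N·m clockwise.
Bucket of sand: 21.4 × 10 = 214 N down at 4.41 m → arm 3.91 m, τ = 214 × 3.91 = 836.7 N·m clockwise.
Block: 16 × 10 = 160 N down at 3.49 m → arm 2.99 m, τ = 160 × 2.99 = 478.4 N·m clockwise.
Net load moment about support A = 1908 N·m clockwise.
Reaction R at support B is upward at 6.48 m, arm 5.98 m → moment R × 5.98 counterclockwise.
Balancing moments: R × 5.98 = 1908, giving R = 319 N.

R_B ≈ 319 N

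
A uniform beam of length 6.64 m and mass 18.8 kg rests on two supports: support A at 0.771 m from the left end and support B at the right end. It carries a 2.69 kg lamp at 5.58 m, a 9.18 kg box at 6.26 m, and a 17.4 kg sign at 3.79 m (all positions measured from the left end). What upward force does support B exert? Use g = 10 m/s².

R_B ≈ 279 N

Taking torques about support A:
Beam weight: 18.8 × 10 = 188 N down at 3.32 m → arm 2.549 m, τ = 188 × 2.549 = 479.2 N·m clockwise.
Lamp: 2.69 × 10 = 26.9 N down at 5.58 m → arm 4.809 m, τ = 26.9 × 4.809 = 129.4 N·m clockwise.
Box: 9.18 × 10 = 91.8 N down at 6.26 m → arm 5.489 m, τ = 91.8 × 5.489 = 503.9 N·m clockwise.
Sign: 17.4 × 10 = 174 N down at 3.79 m → arm 3.019 m, τ = 174 × 3.019 = 525.3 N·m clockwise.
Net load moment about support A = 1638 N·m clockwise.
Reaction R at support B is upward at 6.64 m, arm 5.869 m → moment R × 5.869 counterclockwise.
Setting net torque to zero: R × 5.869 = 1638 → R = 279 N.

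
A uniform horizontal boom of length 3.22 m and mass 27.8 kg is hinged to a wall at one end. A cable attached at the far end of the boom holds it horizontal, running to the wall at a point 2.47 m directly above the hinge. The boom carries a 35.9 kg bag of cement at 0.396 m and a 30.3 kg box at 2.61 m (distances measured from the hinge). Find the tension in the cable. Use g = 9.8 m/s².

About the hinge:
Beam weight: 27.8 × 9.8 = 272.4 N down at 1.61 m → arm 1.61 m, τ = 272.4 × 1.61 = 438.6 N·m clockwise.
Bag of cement: 35.9 × 9.8 = 351.8 N down at 0.396 m → arm 0.396 m, τ = 351.8 × 0.396 = 139.3 N·m clockwise.
Box: 30.3 × 9.8 = 296.9 N down at 2.61 m → arm 2.61 m, τ = 296.9 × 2.61 = 774.9 N·m clockwise.
Total clockwise load moment = 1353 N·m.
The cable tension T acts at 3.22 m; only its component perpendicular to the boom, T sinθ, produces torque. sinθ = h/√(h²+d²) = 2.47/√(2.47²+3.22²) = 0.6086.
Setting net torque to zero: T × 3.22 × 0.6086 = 1353 → T = 1353 / 1.96 = 690 N.

T ≈ 690 N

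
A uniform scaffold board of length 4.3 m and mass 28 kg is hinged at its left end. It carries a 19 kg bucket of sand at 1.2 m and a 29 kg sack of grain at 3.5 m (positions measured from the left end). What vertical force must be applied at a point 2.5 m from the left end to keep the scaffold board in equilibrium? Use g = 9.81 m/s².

F ≈ 724 N

About the left end:
Beam weight: 28 × 9.81 = 274.7 N down at 2.15 m → arm 2.15 m, τ = 274.7 × 2.15 = 590.6 N·m clockwise.
Bucket of sand: 19 × 9.81 = 186.4 N down at 1.2 m → arm 1.2 m, τ = 186.4 × 1.2 = 223.7 N·m clockwise.
Sack of grain: 29 × 9.81 = 284.5 N down at 3.5 m → arm 3.5 m, τ = 284.5 × 3.5 = 995.8 N·m clockwise.
Net moment of the loads = 1810 N·m clockwise.
The upward force F acts at a point 2.5 m from the left end, arm 2.5 m, giving F × 2.5 counterclockwise.
For rotational equilibrium, F × 2.5 = 1810, so F = 1810 / 2.5 = 724 N.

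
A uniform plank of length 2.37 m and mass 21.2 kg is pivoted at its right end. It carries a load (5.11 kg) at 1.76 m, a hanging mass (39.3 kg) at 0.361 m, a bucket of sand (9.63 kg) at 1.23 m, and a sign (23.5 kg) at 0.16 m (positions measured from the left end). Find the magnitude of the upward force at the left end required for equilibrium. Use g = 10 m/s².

F ≈ 718 N

Take moments about the right end.
Beam weight: 21.2 × 10 = 212 N down at 1.185 m → arm 1.185 m, τ = 212 × 1.185 = 251.2 N·m counterclockwise.
Load: 5.11 × 10 = 51.1 N down at 1.76 m → arm 0.61 m, τ = 51.1 × 0.61 = 31.17 N·m counterclockwise.
Hanging mass: 39.3 × 10 = 393 N down at 0.361 m → arm 2.009 m, τ = 393 × 2.009 = 789.5 N·m counterclockwise.
Bucket of sand: 9.63 × 10 = 96.3 N down at 1.23 m → arm 1.14 m, τ = 96.3 × 1.14 = 109.8 N·m counterclockwise.
Sign: 23.5 × 10 = 235 N down at 0.16 m → arm 2.21 m, τ = 235 × 2.21 = 519.4 N·m counterclockwise.
Net moment of the loads = 1701 N·m counterclockwise.
The upward force F acts at the left end, arm 2.37 m, giving F × 2.37 clockwise.
Στ = 0 ⇒ F × 2.37 = 1701 ⇒ F = 1701 / 2.37 = 718 N.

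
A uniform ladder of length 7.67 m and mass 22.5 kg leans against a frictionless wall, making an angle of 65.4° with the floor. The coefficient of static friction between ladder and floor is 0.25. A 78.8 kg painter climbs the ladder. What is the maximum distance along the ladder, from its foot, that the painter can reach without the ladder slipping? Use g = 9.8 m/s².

d ≈ 4.29 m

About the foot of the ladder:
Ladder weight 22.5×9.8 = 220.5 N acts at 3.835 m along the ladder; its horizontal arm is 3.835·cos65.4° = 1.596 m → τ = 351.9 N·m clockwise.
Painter weight 78.8×9.8 = 772.2 N at distance d → arm d·cos65.4° → τ = 772.2·d·0.4163 clockwise.
Wall normal N at the top has arm L sinθ = 6.974 m counterclockwise, so Στ = 0 gives N·6.974 = 351.9 + 321.5·d.
ΣFy = 0 ⇒ N_floor = 992.7 N, so the maximum friction is μ_s·N_floor = 0.25×992.7 = 248.2 N. ΣFx = 0 ⇒ N_wall = f, so at the slipping point N = 248.2 N.
Substituting: 248.2×6.974 = 351.9 + 321.5·d ⇒ d = (1731 − 351.9) / 321.5 = 4.29 m.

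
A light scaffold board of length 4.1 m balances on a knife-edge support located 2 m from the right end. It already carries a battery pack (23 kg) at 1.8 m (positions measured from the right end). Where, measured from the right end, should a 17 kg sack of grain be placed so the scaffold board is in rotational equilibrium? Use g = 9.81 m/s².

x ≈ 2.27 m from the right end

About the knife-edge support (at 2 m from the right end):
Battery pack: 23 × 9.81 = 225.6 N down at 1.8 m → arm 0.2 m, τ = 225.6 × 0.2 = 45.12 N·m clockwise.
Net moment of existing loads = 45.12 N·m clockwise.
The sack of grain weighs 17 × 9.81 = 166.8 N and must supply an equal counterclockwise moment, so its lever arm about the knife-edge support is 45.12 / 166.8 = 0.271 m.
That puts it at 2 + 0.271 = 2.27 m from the right end.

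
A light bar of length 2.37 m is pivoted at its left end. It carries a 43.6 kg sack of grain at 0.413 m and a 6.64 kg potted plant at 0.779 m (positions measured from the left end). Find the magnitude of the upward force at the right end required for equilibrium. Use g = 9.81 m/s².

F ≈ 95.9 N

Take moments about the left end.
Sack of grain: 43.6 × 9.81 = 427.7 N down at 0.413 m → arm 0.413 m, τ = 427.7 × 0.413 = 176.6 N·m clockwise.
Potted plant: 6.64 × 9.81 = 65.14 N down at 0.779 m → arm 0.779 m, τ = 65.14 × 0.779 = 50.74 N·m clockwise.
Net moment of the loads = 227.3 N·m clockwise.
The upward force F acts at the right end, arm 2.37 m, giving F × 2.37 counterclockwise.
Setting net torque to zero: F × 2.37 = 227.3 → F = 227.3 / 2.37 = 95.9 N.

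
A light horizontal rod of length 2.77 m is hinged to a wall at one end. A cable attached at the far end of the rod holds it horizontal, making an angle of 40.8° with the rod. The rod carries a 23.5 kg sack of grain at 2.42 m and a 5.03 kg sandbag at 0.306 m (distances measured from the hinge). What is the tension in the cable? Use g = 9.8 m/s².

T ≈ 316 N

Taking torques about the hinge:
Sack of grain: 23.5 × 9.8 = 230.3 N down at 2.42 m → arm 2.42 m, τ = 230.3 × 2.42 = 557.3 N·m clockwise.
Sandbag: 5.03 × 9.8 = 49.29 N down at 0.306 m → arm 0.306 m, τ = 49.29 × 0.306 = 15.08 N·m clockwise.
Total clockwise load moment = 572.4 N·m.
The cable tension T acts at 2.77 m; only its component perpendicular to the rod, T sinθ, produces torque. sin 40.8° = 0.6534.
Setting net torque to zero: T × 2.77 × 0.6534 = 572.4 → T = 572.4 / 1.81 = 316 N.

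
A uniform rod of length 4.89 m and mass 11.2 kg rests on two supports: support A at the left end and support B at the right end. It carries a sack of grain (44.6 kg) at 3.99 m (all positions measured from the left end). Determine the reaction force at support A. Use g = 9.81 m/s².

R_A ≈ 135 N

Choose support B as the axis so its reaction then has zero moment arm.
Beam weight: 11.2 × 9.81 = 109.9 N down at 2.445 m → arm 2.445 m, τ = 109.9 × 2.445 = 268.7 N·m counterclockwise.
Sack of grain: 44.6 × 9.81 = 437.5 N down at 3.99 m → arm 0.9 m, τ = 437.5 × 0.9 = 393.8 N·m counterclockwise.
Net load moment about support B = 662.5 N·m counterclockwise.
Reaction R at support A is upward at 0 m, arm 4.89 m → moment R × 4.89 clockwise.
Setting net torque to zero: R × 4.89 = 662.5 → R = 135 N.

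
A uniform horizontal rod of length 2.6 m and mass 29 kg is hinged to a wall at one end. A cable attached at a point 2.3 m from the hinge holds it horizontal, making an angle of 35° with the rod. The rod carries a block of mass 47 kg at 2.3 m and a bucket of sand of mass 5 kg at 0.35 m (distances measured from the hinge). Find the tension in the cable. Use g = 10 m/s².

T ≈ 1120 N

Take moments about the hinge.
Beam weight: 29 × 10 = 290 N down at 1.3 m → arm 1.3 m, τ = 290 × 1.3 = 377 N·m clockwise.
Block: 47 × 10 = 470 N down at 2.3 m → arm 2.3 m, τ = 470 × 2.3 = 1081 N·m clockwise.
Bucket of sand: 5 × 10 = 50 N down at 0.35 m → arm 0.35 m, τ = 50 × 0.35 = 17.5 N·m clockwise.
Total clockwise load moment = 1476 N·m.
The cable tension T acts at 2.3 m; only its component perpendicular to the rod, T sinθ, produces torque. sin 35° = 0.5736.
Setting net torque to zero: T × 2.3 × 0.5736 = 1476 → T = 1476 / 1.319 = 1120 N.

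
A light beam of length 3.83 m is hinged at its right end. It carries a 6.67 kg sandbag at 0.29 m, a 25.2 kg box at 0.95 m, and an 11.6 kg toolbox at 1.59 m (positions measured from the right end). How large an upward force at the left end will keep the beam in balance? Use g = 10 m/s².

Take moments about the right end.
Sandbag: 6.67 × 10 = 66.7 N down at 0.29 m → arm 0.29 m, τ = 66.7 × 0.29 = 19.34 N·m counterclockwise.
Box: 25.2 × 10 = 252 N down at 0.95 m → arm 0.95 m, τ = 252 × 0.95 = 239.4 N·m counterclockwise.
Toolbox: 11.6 × 10 = 116 N down at 1.59 m → arm 1.59 m, τ = 116 × 1.59 = 184.4 N·m counterclockwise.
Net moment of the loads = 443.1 N·m counterclockwise.
The upward force F acts at the left end, arm 3.83 m, giving F × 3.83 clockwise.
Στ = 0 ⇒ F × 3.83 = 443.1 ⇒ F = 443.1 / 3.83 = 116 N.

F ≈ 116 N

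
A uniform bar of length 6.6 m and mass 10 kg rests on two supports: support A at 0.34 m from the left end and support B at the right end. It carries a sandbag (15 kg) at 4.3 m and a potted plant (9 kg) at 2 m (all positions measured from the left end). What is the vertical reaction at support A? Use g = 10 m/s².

Choose support B as the axis so its reaction then has zero moment arm.
Beam weight: 10 × 10 = 100 N down at 3.3 m → arm 3.3 m, τ = 100 × 3.3 = 330 N·m counterclockwise.
Sandbag: 15 × 10 = 150 N down at 4.3 m → arm 2.3 m, τ = 150 × 2.3 = 345 N·m counterclockwise.
Potted plant: 9 × 10 = 90 N down at 2 m → arm 4.6 m, τ = 90 × 4.6 = 414 N·m counterclockwise.
Net load moment about support B = 1089 N·m counterclockwise.
Reaction R at support A is upward at 0.34 m, arm 6.26 m → moment R × 6.26 clockwise.
Setting net torque to zero: R × 6.26 = 1089 → R = 174 N.

R_A ≈ 174 N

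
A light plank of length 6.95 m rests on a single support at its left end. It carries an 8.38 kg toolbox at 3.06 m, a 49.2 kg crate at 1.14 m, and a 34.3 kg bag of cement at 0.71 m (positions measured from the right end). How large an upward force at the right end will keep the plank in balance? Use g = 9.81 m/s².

Take moments about the left end.
Toolbox: 8.38 × 9.81 = 82.21 N down at 3.06 m → arm 3.89 m, τ = 82.21 × 3.89 = 319.8 N·m clockwise.
Crate: 49.2 × 9.81 = 482.7 N down at 1.14 m → arm 5.81 m, τ = 482.7 × 5.81 = 2804 N·m clockwise.
Bag of cement: 34.3 × 9.81 = 336.5 N down at 0.71 m → arm 6.24 m, τ = 336.5 × 6.24 = 2100 N·m clockwise.
Net moment of the loads = 5224 N·m clockwise.
The upward force F acts at the right end, arm 6.95 m, giving F × 6.95 counterclockwise.
Balancing moments: F × 6.95 = 5224, giving F = 5224 / 6.95 = 752 N.

F ≈ 752 N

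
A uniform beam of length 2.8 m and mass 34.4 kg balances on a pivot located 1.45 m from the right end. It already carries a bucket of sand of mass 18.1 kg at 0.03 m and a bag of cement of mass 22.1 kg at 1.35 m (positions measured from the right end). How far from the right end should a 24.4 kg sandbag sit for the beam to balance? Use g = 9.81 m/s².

About the pivot (at 1.45 m from the right end):
Beam weight: 34.4 × 9.81 = 337.5 N down at 1.4 m → arm 0.05 m, τ = 337.5 × 0.05 = 16.88 N·m clockwise.
Bucket of sand: 18.1 × 9.81 = 177.6 N down at 0.03 m → arm 1.42 m, τ = 177.6 × 1.42 = 252.2 N·m clockwise.
Bag of cement: 22.1 × 9.81 = 216.8 N down at 1.35 m → arm 0.1 m, τ = 216.8 × 0.1 = 21.68 N·m clockwise.
Net moment of existing loads = 290.8 N·m clockwise.
The sandbag weighs 24.4 × 9.81 = 239.4 N and must supply an equal counterclockwise moment, so its lever arm about the pivot is 290.8 / 239.4 = 1.21 m.
That puts it at 1.45 + 1.21 = 2.66 m from the right end.

x ≈ 2.66 m from the right end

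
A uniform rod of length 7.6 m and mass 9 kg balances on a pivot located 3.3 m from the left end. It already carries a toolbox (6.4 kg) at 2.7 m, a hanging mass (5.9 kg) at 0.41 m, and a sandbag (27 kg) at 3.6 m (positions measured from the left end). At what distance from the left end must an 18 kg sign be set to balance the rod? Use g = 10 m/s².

x ≈ 3.76 m from the left end

Taking torques about the pivot (at 3.3 m from the left end):
Beam weight: 9 × 10 = 90 N down at 3.8 m → arm 0.5 m, τ = 90 × 0.5 = 45 N·m clockwise.
Toolbox: 6.4 × 10 = 64 N down at 2.7 m → arm 0.6 m, τ = 64 × 0.6 = 38.4 N·m counterclockwise.
Hanging mass: 5.9 × 10 = 59 N down at 0.41 m → arm 2.89 m, τ = 59 × 2.89 = 170.5 N·m counterclockwise.
Sandbag: 27 × 10 = 270 N down at 3.6 m → arm 0.3 m, τ = 270 × 0.3 = 81 N·m clockwise.
Net moment of existing loads = 82.9 N·m counterclockwise.
The sign weighs 18 × 10 = 180 N and must supply an equal clockwise moment, so its lever arm about the pivot is 82.9 / 180 = 0.461 m.
That puts it at 3.3 + 0.461 = 3.76 m from the left end.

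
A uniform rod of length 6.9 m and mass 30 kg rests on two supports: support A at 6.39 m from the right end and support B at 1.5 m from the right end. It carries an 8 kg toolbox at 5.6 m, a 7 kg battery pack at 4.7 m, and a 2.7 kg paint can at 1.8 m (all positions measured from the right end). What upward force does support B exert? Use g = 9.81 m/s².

R_B ≈ 238 N

Choose support A as the axis so its reaction then has zero moment arm.
Beam weight: 30 × 9.81 = 294.3 N down at 3.45 m → arm 2.94 m, τ = 294.3 × 2.94 = 865.2 N·m clockwise.
Toolbox: 8 × 9.81 = 78.48 N down at 5.6 m → arm 0.79 m, τ = 78.48 × 0.79 = 62 N·m clockwise.
Battery pack: 7 × 9.81 = 68.67 N down at 4.7 m → arm 1.69 m, τ = 68.67 × 1.69 = 116.1 N·m clockwise.
Paint can: 2.7 × 9.81 = 26.49 N down at 1.8 m → arm 4.59 m, τ = 26.49 × 4.59 = 121.6 N·m clockwise.
Net load moment about support A = 1165 N·m clockwise.
Reaction R at support B is upward at 1.5 m, arm 4.89 m → moment R × 4.89 counterclockwise.
Στ = 0 ⇒ R × 4.89 = 1165 ⇒ R = 238 N.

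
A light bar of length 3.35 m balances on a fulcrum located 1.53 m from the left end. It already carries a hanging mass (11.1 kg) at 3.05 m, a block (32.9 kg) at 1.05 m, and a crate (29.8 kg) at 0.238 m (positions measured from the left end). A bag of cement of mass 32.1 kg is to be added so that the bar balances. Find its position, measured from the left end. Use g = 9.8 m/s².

x ≈ 2.7 m from the left end

About the fulcrum (at 1.53 m from the left end):
Hanging mass: 11.1 × 9.8 = 108.8 N down at 3.05 m → arm 1.52 m, τ = 108.8 × 1.52 = 165.4 N·m clockwise.
Block: 32.9 × 9.8 = 322.4 N down at 1.05 m → arm 0.48 m, τ = 322.4 × 0.48 = 154.8 N·m counterclockwise.
Crate: 29.8 × 9.8 = 292 N down at 0.238 m → arm 1.292 m, τ = 292 × 1.292 = 377.3 N·m counterclockwise.
Net moment of existing loads = 366.7 N·m counterclockwise.
The bag of cement weighs 32.1 × 9.8 = 314.6 N and must supply an equal clockwise moment, so its lever arm about the fulcrum is 366.7 / 314.6 = 1.17 m.
That puts it at 1.53 + 1.17 = 2.7 m from the left end.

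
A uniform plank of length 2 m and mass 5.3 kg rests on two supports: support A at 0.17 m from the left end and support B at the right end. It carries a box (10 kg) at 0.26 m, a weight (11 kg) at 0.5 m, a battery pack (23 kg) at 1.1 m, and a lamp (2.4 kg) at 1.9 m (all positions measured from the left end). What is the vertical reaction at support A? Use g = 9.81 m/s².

Take moments about support B.
Beam weight: 5.3 × 9.81 = 51.99 N down at 1 m → arm 1 m, τ = 51.99 × 1 = 51.99 N·m counterclockwise.
Box: 10 × 9.81 = 98.1 N down at 0.26 m → arm 1.74 m, τ = 98.1 × 1.74 = 170.7 N·m counterclockwise.
Weight: 11 × 9.81 = 107.9 N down at 0.5 m → arm 1.5 m, τ = 107.9 × 1.5 = 161.9 N·m counterclockwise.
Battery pack: 23 × 9.81 = 225.6 N down at 1.1 m → arm 0.9 m, τ = 225.6 × 0.9 = 203 N·m counterclockwise.
Lamp: 2.4 × 9.81 = 23.54 N down at 1.9 m → arm 0.1 m, τ = 23.54 × 0.1 = 2.354 N·m counterclockwise.
Net load moment about support B = 589.9 N·m counterclockwise.
Reaction R at support A is upward at 0.17 m, arm 1.83 m → moment R × 1.83 clockwise.
Balancing moments: R × 1.83 = 589.9, giving R = 322 N.

R_A ≈ 322 N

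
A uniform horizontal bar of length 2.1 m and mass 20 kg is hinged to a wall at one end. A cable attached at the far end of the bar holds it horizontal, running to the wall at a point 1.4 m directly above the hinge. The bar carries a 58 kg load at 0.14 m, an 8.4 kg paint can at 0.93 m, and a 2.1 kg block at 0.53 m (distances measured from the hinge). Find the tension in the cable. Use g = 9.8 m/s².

Sum moments about the hinge (the unknown hinge reaction has zero arm there).
Beam weight: 20 × 9.8 = 196 N down at 1.05 m → arm 1.05 m, τ = 196 × 1.05 = 205.8 N·m clockwise.
Load: 58 × 9.8 = 568.4 N down at 0.14 m → arm 0.14 m, τ = 568.4 × 0.14 = 79.58 N·m clockwise.
Paint can: 8.4 × 9.8 = 82.32 N down at 0.93 m → arm 0.93 m, τ = 82.32 × 0.93 = 76.56 N·m clockwise.
Block: 2.1 × 9.8 = 20.58 N down at 0.53 m → arm 0.53 m, τ = 20.58 × 0.53 = 10.91 N·m clockwise.
Total clockwise load moment = 372.9 N·m.
The cable tension T acts at 2.1 m; only its component perpendicular to the bar, T sinθ, produces torque. sinθ = h/√(h²+d²) = 1.4/√(1.4²+2.1²) = 0.5547.
Setting net torque to zero: T × 2.1 × 0.5547 = 372.9 → T = 372.9 / 1.165 = 320 N.

T ≈ 320 N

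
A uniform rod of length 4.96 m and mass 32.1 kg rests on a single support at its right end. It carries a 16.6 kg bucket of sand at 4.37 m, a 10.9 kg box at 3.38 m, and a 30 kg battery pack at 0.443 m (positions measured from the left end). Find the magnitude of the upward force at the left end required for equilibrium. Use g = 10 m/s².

F ≈ 488 N

About the right end:
Beam weight: 32.1 × 10 = 321 N down at 2.48 m → arm 2.48 m, τ = 321 × 2.48 = 796.1 N·m counterclockwise.
Bucket of sand: 16.6 × 10 = 166 N down at 4.37 m → arm 0.59 m, τ = 166 × 0.59 = 97.94 N·m counterclockwise.
Box: 10.9 × 10 = 109 N down at 3.38 m → arm 1.58 m, τ = 109 × 1.58 = 172.2 N·m counterclockwise.
Battery pack: 30 × 10 = 300 N down at 0.443 m → arm 4.517 m, τ = 300 × 4.517 = 1355 N·m counterclockwise.
Net moment of the loads = 2421 N·m counterclockwise.
The upward force F acts at the left end, arm 4.96 m, giving F × 4.96 clockwise.
For rotational equilibrium, F × 4.96 = 2421, so F = 2421 / 4.96 = 488 N.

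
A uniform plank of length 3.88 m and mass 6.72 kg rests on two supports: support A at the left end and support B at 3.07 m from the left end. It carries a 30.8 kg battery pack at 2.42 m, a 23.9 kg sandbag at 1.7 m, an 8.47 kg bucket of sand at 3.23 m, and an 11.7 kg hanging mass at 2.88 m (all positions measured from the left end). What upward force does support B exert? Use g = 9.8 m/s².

R_B ≈ 604 N

Taking torques about support A:
Beam weight: 6.72 × 9.8 = 65.86 N down at 1.94 m → arm 1.94 m, τ = 65.86 × 1.94 = 127.8 N·m clockwise.
Battery pack: 30.8 × 9.8 = 301.8 N down at 2.42 m → arm 2.42 m, τ = 301.8 × 2.42 = 730.4 N·m clockwise.
Sandbag: 23.9 × 9.8 = 234.2 N down at 1.7 m → arm 1.7 m, τ = 234.2 × 1.7 = 398.1 N·m clockwise.
Bucket of sand: 8.47 × 9.8 = 83.01 N down at 3.23 m → arm 3.23 m, τ = 83.01 × 3.23 = 268.1 N·m clockwise.
Hanging mass: 11.7 × 9.8 = 114.7 N down at 2.88 m → arm 2.88 m, τ = 114.7 × 2.88 = 330.3 N·m clockwise.
Net load moment about support A = 1855 N·m clockwise.
Reaction R at support B is upward at 3.07 m, arm 3.07 m → moment R × 3.07 counterclockwise.
Στ = 0 ⇒ R × 3.07 = 1855 ⇒ R = 604 N.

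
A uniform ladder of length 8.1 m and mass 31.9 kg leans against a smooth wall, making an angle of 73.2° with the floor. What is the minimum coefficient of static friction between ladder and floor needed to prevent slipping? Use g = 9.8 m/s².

μ_min ≈ 0.151

About the foot of the ladder:
Ladder weight 31.9×9.8 = 312.6 N acts at 4.05 m along the ladder; its horizontal arm is 4.05·cos73.2° = 1.171 m → τ = 366.1 N·m clockwise.
Wall normal N acts horizontally at the top; its moment arm is the height L sinθ = 8.1·sin73.2° = 7.754 m, counterclockwise.
Setting net torque to zero: N × 7.754 = 366.1 → N = 47.21 N.
ΣFx = 0 ⇒ f = N_wall = 47.21 N. ΣFy = 0 ⇒ N_floor = 312.6 N.
μ_min = f / N_floor = 47.21 / 312.6 = 0.151.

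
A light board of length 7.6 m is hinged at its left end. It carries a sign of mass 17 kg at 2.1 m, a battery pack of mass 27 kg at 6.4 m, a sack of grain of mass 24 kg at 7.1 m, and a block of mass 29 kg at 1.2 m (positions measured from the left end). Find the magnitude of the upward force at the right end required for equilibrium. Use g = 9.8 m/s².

Take moments about the left end.
Sign: 17 × 9.8 = 166.6 N down at 2.1 m → arm 2.1 m, τ = 166.6 × 2.1 = 349.9 N·m clockwise.
Battery pack: 27 × 9.8 = 264.6 N down at 6.4 m → arm 6.4 m, τ = 264.6 × 6.4 = 1693 N·m clockwise.
Sack of grain: 24 × 9.8 = 235.2 N down at 7.1 m → arm 7.1 m, τ = 235.2 × 7.1 = 1670 N·m clockwise.
Block: 29 × 9.8 = 284.2 N down at 1.2 m → arm 1.2 m, τ = 284.2 × 1.2 = 341 N·m clockwise.
Net moment of the loads = 4054 N·m clockwise.
The upward force F acts at the right end, arm 7.6 m, giving F × 7.6 counterclockwise.
Setting net torque to zero: F × 7.6 = 4054 → F = 4054 / 7.6 = 533 N.

F ≈ 533 N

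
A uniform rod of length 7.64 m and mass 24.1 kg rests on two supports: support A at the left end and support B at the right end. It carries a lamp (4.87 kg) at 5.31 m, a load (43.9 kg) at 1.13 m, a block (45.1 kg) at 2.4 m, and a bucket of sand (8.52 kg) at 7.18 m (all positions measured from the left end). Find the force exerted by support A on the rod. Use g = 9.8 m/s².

R_A ≈ 807 N

Take moments about support B.
Beam weight: 24.1 × 9.8 = 236.2 N down at 3.82 m → arm 3.82 m, τ = 236.2 × 3.82 = 902.3 N·m counterclockwise.
Lamp: 4.87 × 9.8 = 47.73 N down at 5.31 m → arm 2.33 m, τ = 47.73 × 2.33 = 111.2 N·m counterclockwise.
Load: 43.9 × 9.8 = 430.2 N down at 1.13 m → arm 6.51 m, τ = 430.2 × 6.51 = 2801 N·m counterclockwise.
Block: 45.1 × 9.8 = 442 N down at 2.4 m → arm 5.24 m, τ = 442 × 5.24 = 2316 N·m counterclockwise.
Bucket of sand: 8.52 × 9.8 = 83.5 N down at 7.18 m → arm 0.46 m, τ = 83.5 × 0.46 = 38.41 N·m counterclockwise.
Net load moment about support B = 6169 N·m counterclockwise.
Reaction R at support A is upward at 0 m, arm 7.64 m → moment R × 7.64 clockwise.
Setting net torque to zero: R × 7.64 = 6169 → R = 807 N.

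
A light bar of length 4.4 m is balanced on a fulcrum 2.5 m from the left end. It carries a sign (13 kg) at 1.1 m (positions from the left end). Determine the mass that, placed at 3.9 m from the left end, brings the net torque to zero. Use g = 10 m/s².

Take moments about the fulcrum (at 2.5 m from the left end).
Sign: 13 × 10 = 130 N down at 1.1 m → arm 1.4 m, τ = 130 × 1.4 = 182 N·m counterclockwise.
Net moment of known loads = 182 N·m counterclockwise.
An unknown mass m at 3.9 m has arm 1.4 m; its moment is m·g·1.4 clockwise.
For rotational equilibrium, m × 10 × 1.4 = 182, so m = 182 / (10 × 1.4) = 13 kg.

m ≈ 13 kg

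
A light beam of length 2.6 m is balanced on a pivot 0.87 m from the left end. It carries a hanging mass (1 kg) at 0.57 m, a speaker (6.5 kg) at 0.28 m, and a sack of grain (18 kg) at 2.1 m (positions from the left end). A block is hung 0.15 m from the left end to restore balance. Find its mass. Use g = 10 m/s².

About the pivot (at 0.87 m from the left end):
Hanging mass: 1 × 10 = 10 N down at 0.57 m → arm 0.3 m, τ = 10 × 0.3 = 3 N·m counterclockwise.
Speaker: 6.5 × 10 = 65 N down at 0.28 m → arm 0.59 m, τ = 65 × 0.59 = 38.35 N·m counterclockwise.
Sack of grain: 18 × 10 = 180 N down at 2.1 m → arm 1.23 m, τ = 180 × 1.23 = 221.4 N·m clockwise.
Net moment of known loads = 180.1 N·m clockwise.
An unknown mass m at 0.15 m has arm 0.72 m; its moment is m·g·0.72 counterclockwise.
For rotational equilibrium, m × 10 × 0.72 = 180.1, so m = 180.1 / (10 × 0.72) = 25 kg.

m ≈ 25 kg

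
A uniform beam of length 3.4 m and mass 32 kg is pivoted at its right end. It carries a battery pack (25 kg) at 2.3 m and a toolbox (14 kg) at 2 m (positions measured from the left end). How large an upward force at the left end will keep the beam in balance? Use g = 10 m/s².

Taking torques about the right end:
Beam weight: 32 × 10 = 320 N down at 1.7 m → arm 1.7 m, τ = 320 × 1.7 = 544 N·m counterclockwise.
Battery pack: 25 × 10 = 250 N down at 2.3 m → arm 1.1 m, τ = 250 × 1.1 = 275 N·m counterclockwise.
Toolbox: 14 × 10 = 140 N down at 2 m → arm 1.4 m, τ = 140 × 1.4 = 196 N·m counterclockwise.
Net moment of the loads = 1015 N·m counterclockwise.
The upward force F acts at the left end, arm 3.4 m, giving F × 3.4 clockwise.
Στ = 0 ⇒ F × 3.4 = 1015 ⇒ F = 1015 / 3.4 = 299 N.

F ≈ 299 N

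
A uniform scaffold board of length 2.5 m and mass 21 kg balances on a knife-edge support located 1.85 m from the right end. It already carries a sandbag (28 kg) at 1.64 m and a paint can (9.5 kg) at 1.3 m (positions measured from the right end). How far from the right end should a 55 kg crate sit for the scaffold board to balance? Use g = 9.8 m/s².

x ≈ 2.28 m from the right end

Taking torques about the knife-edge support (at 1.85 m from the right end):
Beam weight: 21 × 9.8 = 205.8 N down at 1.25 m → arm 0.6 m, τ = 205.8 × 0.6 = 123.5 N·m clockwise.
Sandbag: 28 × 9.8 = 274.4 N down at 1.64 m → arm 0.21 m, τ = 274.4 × 0.21 = 57.62 N·m clockwise.
Paint can: 9.5 × 9.8 = 93.1 N down at 1.3 m → arm 0.55 m, τ = 93.1 × 0.55 = 51.2 N·m clockwise.
Net moment of existing loads = 232.3 N·m clockwise.
The crate weighs 55 × 9.8 = 539 N and must supply an equal counterclockwise moment, so its lever arm about the knife-edge support is 232.3 / 539 = 0.431 m.
That puts it at 1.85 + 0.431 = 2.28 m from the right end.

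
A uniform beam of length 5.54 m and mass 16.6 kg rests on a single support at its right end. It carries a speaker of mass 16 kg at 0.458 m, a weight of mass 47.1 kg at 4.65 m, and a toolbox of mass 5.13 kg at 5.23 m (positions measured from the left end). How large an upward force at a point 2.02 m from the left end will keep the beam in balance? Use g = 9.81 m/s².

F ≈ 476 N

Take moments about the right end.
Beam weight: 16.6 × 9.81 = 162.8 N down at 2.77 m → arm 2.77 m, τ = 162.8 × 2.77 = 451 N·m counterclockwise.
Speaker: 16 × 9.81 = 157 N down at 0.458 m → arm 5.082 m, τ = 157 × 5.082 = 797.9 N·m counterclockwise.
Weight: 47.1 × 9.81 = 462.1 N down at 4.65 m → arm 0.89 m, τ = 462.1 × 0.89 = 411.3 N·m counterclockwise.
Toolbox: 5.13 × 9.81 = 50.33 N down at 5.23 m → arm 0.31 m, τ = 50.33 × 0.31 = 15.6 N·m counterclockwise.
Net moment of the loads = 1676 N·m counterclockwise.
The upward force F acts at a point 2.02 m from the left end, arm 3.52 m, giving F × 3.52 clockwise.
Balancing moments: F × 3.52 = 1676, giving F = 1676 / 3.52 = 476 N.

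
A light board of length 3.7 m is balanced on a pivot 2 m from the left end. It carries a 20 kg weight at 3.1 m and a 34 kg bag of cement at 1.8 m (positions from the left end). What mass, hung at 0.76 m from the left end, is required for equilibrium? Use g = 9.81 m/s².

m ≈ 12.3 kg

Take moments about the pivot (at 2 m from the left end).
Weight: 20 × 9.81 = 196.2 N down at 3.1 m → arm 1.1 m, τ = 196.2 × 1.1 = 215.8 N·m clockwise.
Bag of cement: 34 × 9.81 = 333.5 N down at 1.8 m → arm 0.2 m, τ = 333.5 × 0.2 = 66.7 N·m counterclockwise.
Net moment of known loads = 149.1 N·m clockwise.
An unknown mass m at 0.76 m has arm 1.24 m; its moment is m·g·1.24 counterclockwise.
Balancing moments: m × 9.81 × 1.24 = 149.1, giving m = 149.1 / (9.81 × 1.24) = 12.3 kg.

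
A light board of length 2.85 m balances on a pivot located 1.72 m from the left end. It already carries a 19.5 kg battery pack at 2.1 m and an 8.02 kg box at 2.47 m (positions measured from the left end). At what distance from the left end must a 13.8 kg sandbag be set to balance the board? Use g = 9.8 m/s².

About the pivot (at 1.72 m from the left end):
Battery pack: 19.5 × 9.8 = 191.1 N down at 2.1 m → arm 0.38 m, τ = 191.1 × 0.38 = 72.62 N·m clockwise.
Box: 8.02 × 9.8 = 78.6 N down at 2.47 m → arm 0.75 m, τ = 78.6 × 0.75 = 58.95 N·m clockwise.
Net moment of existing loads = 131.6 N·m clockwise.
The sandbag weighs 13.8 × 9.8 = 135.2 N and must supply an equal counterclockwise moment, so its lever arm about the pivot is 131.6 / 135.2 = 0.973 m.
That puts it at 1.72 − 0.973 = 0.747 m from the left end.

x ≈ 0.747 m from the left end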